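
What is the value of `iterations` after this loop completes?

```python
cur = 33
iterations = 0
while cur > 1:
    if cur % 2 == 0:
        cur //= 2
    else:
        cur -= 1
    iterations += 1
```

Steps to reduce 33 to 1
`iterations` takes the values: 0 → 1 → 2 → 3 → 4 → 5 → 6

Answer: 6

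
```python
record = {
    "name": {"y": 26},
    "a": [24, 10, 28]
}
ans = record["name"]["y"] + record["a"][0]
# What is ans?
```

Trace:
`record = { ...` → record = {'name': {'y': 26}, 'a': [24, 10, 28]}
`ans = record["name"]["y"] + record["a"][0]` → ans = 50
So ans = 50

Answer: 50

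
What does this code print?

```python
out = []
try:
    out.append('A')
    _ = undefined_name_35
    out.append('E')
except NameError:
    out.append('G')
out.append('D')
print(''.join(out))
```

Execution trace: 'A' (try body) → 'G' (except NameError) → 'D' (after the try/except). Output: AGD

Answer: AGD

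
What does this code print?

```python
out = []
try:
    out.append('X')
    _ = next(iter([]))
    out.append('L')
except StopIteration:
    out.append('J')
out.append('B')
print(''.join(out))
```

Execution trace: 'X' (try body) → 'J' (except StopIteration) → 'B' (after the try/except). Output: XJB

Answer: XJB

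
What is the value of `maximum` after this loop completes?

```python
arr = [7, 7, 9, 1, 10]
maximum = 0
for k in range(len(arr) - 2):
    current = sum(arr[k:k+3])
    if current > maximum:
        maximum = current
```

Max sum of 3-element window in [7, 7, 9, 1, 10]
`maximum` takes the values: 0 → 23

Answer: 23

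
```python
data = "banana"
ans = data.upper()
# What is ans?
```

Trace:
`data = "banana"` → data = 'banana'
`ans = data.upper()` → ans = 'BANANA'
So ans = 'BANANA'

Answer: 'BANANA'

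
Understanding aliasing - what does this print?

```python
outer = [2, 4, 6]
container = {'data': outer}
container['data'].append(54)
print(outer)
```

Key concept: dict holds reference to list.
Step by step:
`outer = [2, 4, 6]` → outer = [2, 4, 6]
`container = {'data': outer}` → container = {'data': [2, 4, 6]}
`container['data'].append(54)` → outer = [2, 4, 6, 54]; container = {'data': [2, 4, 6, 54]}
`print(outer)` → prints [2, 4, 6, 54]

Answer: [2, 4, 6, 54]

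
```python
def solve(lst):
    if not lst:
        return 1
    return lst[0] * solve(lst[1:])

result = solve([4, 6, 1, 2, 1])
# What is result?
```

Product over [4, 6, 1, 2, 1] = 4 * 6 * 1 * 2 * 1 = 48

Answer: 48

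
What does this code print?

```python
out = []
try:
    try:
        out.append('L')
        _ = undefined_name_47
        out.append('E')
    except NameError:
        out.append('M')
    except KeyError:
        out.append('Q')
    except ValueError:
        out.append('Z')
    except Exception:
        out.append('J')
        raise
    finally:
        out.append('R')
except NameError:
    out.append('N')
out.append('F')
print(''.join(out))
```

Execution trace: 'L' (inner try body) → 'M' (inner except NameError) → 'R' (inner finally) → 'F' (after the try/except). Output: LMRF

Answer: LMRF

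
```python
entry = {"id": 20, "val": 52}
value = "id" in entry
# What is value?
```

Trace:
`entry = {"id": 20, "val": 52}` → entry = {'id': 20, 'val': 52}
`value = "id" in entry` → value = True
So value = True

Answer: True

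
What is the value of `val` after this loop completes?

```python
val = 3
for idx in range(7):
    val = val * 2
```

Multiply by 2, 7 times: 3 * 2^7 = 384
`val` takes the values: 3 → 6 → 12 → 24 → 48 → 96 → 192 → 384

Answer: 384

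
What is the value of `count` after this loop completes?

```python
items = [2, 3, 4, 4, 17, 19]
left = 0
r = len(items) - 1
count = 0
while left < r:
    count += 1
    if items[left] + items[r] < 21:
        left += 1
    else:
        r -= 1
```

Steps to find pair summing to 21
`count` takes the values: 0 → 1 → 2 → 3 → 4 → 5

Answer: 5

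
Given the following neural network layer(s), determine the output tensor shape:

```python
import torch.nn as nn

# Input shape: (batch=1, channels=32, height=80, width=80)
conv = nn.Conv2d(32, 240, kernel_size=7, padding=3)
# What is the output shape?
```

Input: (1, 32, 80, 80) -> Output: (1, 240, 80, 80)

Answer: (1, 240, 80, 80)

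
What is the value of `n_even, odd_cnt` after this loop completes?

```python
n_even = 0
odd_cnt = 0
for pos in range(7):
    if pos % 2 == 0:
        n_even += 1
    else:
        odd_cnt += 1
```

Count evens and odds in range(7)
`n_even, odd_cnt` takes the values: (0, 0) → (1, 0) → (1, 1) → (2, 1) → (2, 2) → (3, 2) → (3, 3) → (4, 3)

Answer: 4, 3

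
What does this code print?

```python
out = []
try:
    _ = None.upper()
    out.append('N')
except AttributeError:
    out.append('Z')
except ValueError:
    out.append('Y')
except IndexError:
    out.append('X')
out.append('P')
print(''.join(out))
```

Execution trace: 'Z' (except AttributeError) → 'P' (after the try/except). Output: ZP

Answer: ZP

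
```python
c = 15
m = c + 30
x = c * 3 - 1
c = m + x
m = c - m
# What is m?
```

Trace:
`c = 15` → c = 15
`m = c + 30` → m = 45
`x = c * 3 - 1` → x = 44
`c = m + x` → c = 89
`m = c - m` → m = 44
So m = 44

Answer: 44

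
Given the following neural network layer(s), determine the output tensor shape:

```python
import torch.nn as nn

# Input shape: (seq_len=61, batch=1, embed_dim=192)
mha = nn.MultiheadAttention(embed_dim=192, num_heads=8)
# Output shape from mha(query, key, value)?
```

Input: (61, 1, 192) -> Output: (61, 1, 192)

Answer: (61, 1, 192)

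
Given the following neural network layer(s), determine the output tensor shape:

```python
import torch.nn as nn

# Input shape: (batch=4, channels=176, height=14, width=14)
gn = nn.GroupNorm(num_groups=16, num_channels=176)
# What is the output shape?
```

Input: (4, 176, 14, 14) -> Output: (4, 176, 14, 14)

Answer: (4, 176, 14, 14)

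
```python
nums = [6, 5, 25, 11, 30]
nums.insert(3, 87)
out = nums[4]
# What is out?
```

Trace:
`nums = [6, 5, 25, 11, 30]` → nums = [6, 5, 25, 11, 30]
`nums.insert(3, 87)` → nums = [6, 5, 25, 87, 11, 30]
`out = nums[4]` → out = 11
So out = 11

Answer: 11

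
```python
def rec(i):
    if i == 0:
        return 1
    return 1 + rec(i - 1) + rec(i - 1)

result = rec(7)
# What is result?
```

rec(i) = 1 + 2·rec(i-1), rec(0)=1. Closed form: (1+1)·2^7 - 1 = 255.

Answer: 255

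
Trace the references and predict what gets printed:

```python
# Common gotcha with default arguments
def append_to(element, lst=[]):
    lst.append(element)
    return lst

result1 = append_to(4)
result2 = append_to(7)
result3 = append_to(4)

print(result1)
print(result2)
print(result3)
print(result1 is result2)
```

Key concept: mutable default argument gotcha.
Step by step:
`result1 = append_to(4)` → result1 = [4]
`result2 = append_to(7)` → result1 = [4, 7] (same object as result2); result2 = [4, 7] (same object as result1)
`result3 = append_to(4)` → result1 = [4, 7, 4] (same object as result2, result3); result2 = [4, 7, 4] (same object as result1, result3); result3 = [4, 7, 4] (same object as result1, result2)
`print(result1)` → prints [4, 7, 4]
`print(result2)` → prints [4, 7, 4]
`print(result3)` → prints [4, 7, 4]
`print(result1 is result2)` → prints True

Answer:
[4, 7, 4]
[4, 7, 4]
[4, 7, 4]
True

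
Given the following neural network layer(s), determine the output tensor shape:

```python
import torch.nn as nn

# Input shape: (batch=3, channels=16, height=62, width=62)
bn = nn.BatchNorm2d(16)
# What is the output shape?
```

Input: (3, 16, 62, 62) -> Output: (3, 16, 62, 62)

Answer: (3, 16, 62, 62)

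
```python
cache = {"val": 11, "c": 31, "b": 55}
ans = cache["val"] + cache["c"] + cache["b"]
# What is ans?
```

Trace:
`cache = {"val": 11, "c": 31, "b": 55}` → cache = {'val': 11, 'c': 31, 'b': 55}
`ans = cache["val"] + cache["c"] + cache["b"]` → ans = 97
So ans = 97

Answer: 97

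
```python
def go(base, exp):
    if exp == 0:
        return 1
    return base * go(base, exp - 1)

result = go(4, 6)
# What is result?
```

go(4, 6) = 4 * 4 * 4 * 4 * 4 * 4 = 4096

Answer: 4096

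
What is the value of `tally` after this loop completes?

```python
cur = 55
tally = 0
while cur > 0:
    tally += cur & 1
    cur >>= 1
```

Count set bits in 55 (binary: 0b110111)
`tally` takes the values: 0 → 1 → 2 → 3 → 4 → 5

Answer: 5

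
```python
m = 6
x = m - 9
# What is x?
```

Trace:
`m = 6` → m = 6
`x = m - 9` → x = -3
So x = -3

Answer: -3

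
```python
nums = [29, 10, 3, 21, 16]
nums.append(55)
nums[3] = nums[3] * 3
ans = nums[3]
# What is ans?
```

Trace:
`nums = [29, 10, 3, 21, 16]` → nums = [29, 10, 3, 21, 16]
`nums.append(55)` → nums = [29, 10, 3, 21, 16, 55]
`nums[3] = nums[3] * 3` → nums = [29, 10, 3, 63, 16, 55]
`ans = nums[3]` → ans = 63
So ans = 63

Answer: 63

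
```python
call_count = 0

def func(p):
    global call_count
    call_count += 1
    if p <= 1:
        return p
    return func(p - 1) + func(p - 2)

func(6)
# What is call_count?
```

Calls(p) = 1 + Calls(p-1) + Calls(p-2); Calls(0)=Calls(1)=1. For p=6 this gives 25.

Answer: 25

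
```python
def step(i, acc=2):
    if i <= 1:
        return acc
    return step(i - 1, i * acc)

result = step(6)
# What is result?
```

Accumulator trace (n, acc): (6, 2) -> (5, 12) -> (4, 60) -> (3, 240) -> (2, 720) -> (1, 1440) -> return 1440

Answer: 1440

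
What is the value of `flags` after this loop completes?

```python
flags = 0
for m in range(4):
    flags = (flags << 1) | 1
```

Build 4 consecutive 1-bits: 0b1111
`flags` takes the values: 0 → 1 → 3 → 7 → 15

Answer: 15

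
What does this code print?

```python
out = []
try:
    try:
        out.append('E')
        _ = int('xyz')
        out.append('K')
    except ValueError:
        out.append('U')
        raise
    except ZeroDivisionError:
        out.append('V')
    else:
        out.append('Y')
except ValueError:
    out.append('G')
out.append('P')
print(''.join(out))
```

Execution trace: 'E' (try body) → 'U' (except ValueError) → 'G' (outer except ValueError) → 'P' (after the try/except). Output: EUGP

Answer: EUGP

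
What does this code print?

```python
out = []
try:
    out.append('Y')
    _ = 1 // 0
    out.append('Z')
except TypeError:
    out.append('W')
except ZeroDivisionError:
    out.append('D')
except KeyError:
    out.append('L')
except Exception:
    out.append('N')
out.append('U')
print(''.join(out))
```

Execution trace: 'Y' (try body) → 'D' (except ZeroDivisionError) → 'U' (after the try/except). Output: YDU

Answer: YDU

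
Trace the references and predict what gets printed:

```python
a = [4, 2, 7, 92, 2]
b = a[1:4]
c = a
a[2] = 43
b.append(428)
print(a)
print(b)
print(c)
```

Key concept: slice vs alias.
Step by step:
`a = [4, 2, 7, 92, 2]` → a = [4, 2, 7, 92, 2]
`b = a[1:4]` → b = [2, 7, 92]
`c = a` → c = [4, 2, 7, 92, 2] (same object as a)
`a[2] = 43` → a = [4, 2, 43, 92, 2] (same object as c); c = [4, 2, 43, 92, 2] (same object as a)
`b.append(428)` → b = [2, 7, 92, 428]
`print(a)` → prints [4, 2, 43, 92, 2]
`print(b)` → prints [2, 7, 92, 428]
`print(c)` → prints [4, 2, 43, 92, 2]

Answer:
[4, 2, 43, 92, 2]
[2, 7, 92, 428]
[4, 2, 43, 92, 2]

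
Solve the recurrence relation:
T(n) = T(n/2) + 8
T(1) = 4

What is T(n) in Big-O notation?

Each step divides n by 2 and adds 8. After log_2(n) steps we reach T(1)=4. So T(n) = 8·log_2(n) + 4 = O(log n).

Answer: O(log n)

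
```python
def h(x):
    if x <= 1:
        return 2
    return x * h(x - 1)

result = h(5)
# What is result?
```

h(5) = 5 * 4 * 3 * 2 * 2 = 240

Answer: 240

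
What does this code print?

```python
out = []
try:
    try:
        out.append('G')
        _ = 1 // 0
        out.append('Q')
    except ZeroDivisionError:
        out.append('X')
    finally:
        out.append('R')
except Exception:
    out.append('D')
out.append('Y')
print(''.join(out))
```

Execution trace: 'G' (inner try body) → 'X' (inner except ZeroDivisionError) → 'R' (inner finally) → 'Y' (after the try/except). Output: GXRY

Answer: GXRY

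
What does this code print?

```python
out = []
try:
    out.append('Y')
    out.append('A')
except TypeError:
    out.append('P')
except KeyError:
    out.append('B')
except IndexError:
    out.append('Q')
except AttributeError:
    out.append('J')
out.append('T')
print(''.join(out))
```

Execution trace: 'Y' (try body) → 'A' (try body, no exception) → 'T' (after the try/except). Output: YAT

Answer: YAT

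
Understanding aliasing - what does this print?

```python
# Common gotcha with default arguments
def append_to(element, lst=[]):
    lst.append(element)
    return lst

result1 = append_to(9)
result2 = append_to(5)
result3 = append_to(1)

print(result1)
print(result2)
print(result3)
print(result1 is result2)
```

Key concept: mutable default argument gotcha.
Step by step:
`result1 = append_to(9)` → result1 = [9]
`result2 = append_to(5)` → result1 = [9, 5] (same object as result2); result2 = [9, 5] (same object as result1)
`result3 = append_to(1)` → result1 = [9, 5, 1] (same object as result2, result3); result2 = [9, 5, 1] (same object as result1, result3); result3 = [9, 5, 1] (same object as result1, result2)
`print(result1)` → prints [9, 5, 1]
`print(result2)` → prints [9, 5, 1]
`print(result3)` → prints [9, 5, 1]
`print(result1 is result2)` → prints True

Answer:
[9, 5, 1]
[9, 5, 1]
[9, 5, 1]
True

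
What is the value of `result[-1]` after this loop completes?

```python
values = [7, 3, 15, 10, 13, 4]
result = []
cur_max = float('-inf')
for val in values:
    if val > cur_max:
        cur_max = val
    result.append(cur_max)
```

Running max ends at 15
`result` takes the values: [] → [7] → [7, 7] → [7, 7, 15] → [7, 7, 15, 15] → [7, 7, 15, 15, 15] → [7, 7, 15, 15, 15, 15]
So `result[-1]` = 15

Answer: 15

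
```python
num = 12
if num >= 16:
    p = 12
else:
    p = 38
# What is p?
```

Trace:
`num = 12` → num = 12
`if num >= 16: ...` → num >= 16 is False, take else branch → p = 38
So p = 38

Answer: 38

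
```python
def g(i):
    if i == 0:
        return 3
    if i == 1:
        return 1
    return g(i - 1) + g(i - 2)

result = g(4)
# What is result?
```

Build up from base cases: g(0)=3, g(1)=1, g(2)=4, g(3)=5, g(4)=9

Answer: 9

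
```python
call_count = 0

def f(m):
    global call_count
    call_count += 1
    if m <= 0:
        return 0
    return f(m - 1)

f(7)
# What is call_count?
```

Linear recursion stepping by 1: 8 calls from m=7 down to ≤0.

Answer: 8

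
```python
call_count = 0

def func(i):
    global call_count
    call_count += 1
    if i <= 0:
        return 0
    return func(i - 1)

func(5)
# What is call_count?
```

Linear recursion stepping by 1: 6 calls from i=5 down to ≤0.

Answer: 6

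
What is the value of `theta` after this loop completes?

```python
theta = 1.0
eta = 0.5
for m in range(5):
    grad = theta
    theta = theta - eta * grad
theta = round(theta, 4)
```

Gradient descent: w = 1.0 * (1 - 0.5)^5
`theta` takes the values: 1.0 → 0.5 → 0.25 → 0.125 → 0.0625 → 0.03125 → 0.0312

Answer: 0.0312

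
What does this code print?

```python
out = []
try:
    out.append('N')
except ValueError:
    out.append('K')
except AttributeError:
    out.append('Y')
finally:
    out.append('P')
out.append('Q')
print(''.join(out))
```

Execution trace: 'N' (try body, no exception) → 'P' (finally) → 'Q' (after the try/except). Output: NPQ

Answer: NPQ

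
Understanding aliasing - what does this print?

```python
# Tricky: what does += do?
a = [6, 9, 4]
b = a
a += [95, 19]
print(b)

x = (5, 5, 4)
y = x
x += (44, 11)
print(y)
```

Key concept: += behavior differs for mutable vs immutable.
Step by step:
`a = [6, 9, 4]` → a = [6, 9, 4]
`b = a` → b = [6, 9, 4] (same object as a)
`a += [95, 19]` → a = [6, 9, 4, 95, 19] (same object as b); b = [6, 9, 4, 95, 19] (same object as a)
`print(b)` → prints [6, 9, 4, 95, 19]
`x = (5, 5, 4)` → x = (5, 5, 4)
`y = x` → y = (5, 5, 4)
`x += (44, 11)` → x = (5, 5, 4, 44, 11)
`print(y)` → prints (5, 5, 4)

Answer:
[6, 9, 4, 95, 19]
(5, 5, 4)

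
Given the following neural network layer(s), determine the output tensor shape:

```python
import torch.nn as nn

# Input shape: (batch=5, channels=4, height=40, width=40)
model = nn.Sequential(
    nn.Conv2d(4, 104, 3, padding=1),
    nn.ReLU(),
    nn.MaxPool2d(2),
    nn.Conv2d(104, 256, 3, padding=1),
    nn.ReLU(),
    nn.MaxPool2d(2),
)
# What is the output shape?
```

Input: (5, 4, 40, 40) -> after first Conv2d: (5, 104, 40, 40) -> after first MaxPool2d: (5, 104, 20, 20) -> after second Conv2d: (5, 256, 20, 20) -> Output: (5, 256, 10, 10)

Answer: (5, 256, 10, 10)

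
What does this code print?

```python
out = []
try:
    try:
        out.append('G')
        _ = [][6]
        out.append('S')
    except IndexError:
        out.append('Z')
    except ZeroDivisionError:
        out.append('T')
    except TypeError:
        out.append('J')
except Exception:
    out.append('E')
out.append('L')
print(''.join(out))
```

Execution trace: 'G' (inner try body) → 'Z' (inner except IndexError) → 'L' (after the try/except). Output: GZL

Answer: GZL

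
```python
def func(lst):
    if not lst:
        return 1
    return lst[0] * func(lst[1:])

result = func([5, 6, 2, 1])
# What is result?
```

Product over [5, 6, 2, 1] = 5 * 6 * 2 * 1 = 60

Answer: 60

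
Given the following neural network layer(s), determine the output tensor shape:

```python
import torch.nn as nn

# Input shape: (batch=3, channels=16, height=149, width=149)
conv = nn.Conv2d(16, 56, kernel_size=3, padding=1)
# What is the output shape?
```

Input: (3, 16, 149, 149) -> Output: (3, 56, 149, 149)

Answer: (3, 56, 149, 149)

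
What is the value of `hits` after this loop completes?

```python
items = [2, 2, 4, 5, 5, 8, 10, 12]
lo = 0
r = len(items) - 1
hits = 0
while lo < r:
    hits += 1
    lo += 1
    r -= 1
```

Iterations until pointers meet (list length 8)
`hits` takes the values: 0 → 1 → 2 → 3 → 4

Answer: 4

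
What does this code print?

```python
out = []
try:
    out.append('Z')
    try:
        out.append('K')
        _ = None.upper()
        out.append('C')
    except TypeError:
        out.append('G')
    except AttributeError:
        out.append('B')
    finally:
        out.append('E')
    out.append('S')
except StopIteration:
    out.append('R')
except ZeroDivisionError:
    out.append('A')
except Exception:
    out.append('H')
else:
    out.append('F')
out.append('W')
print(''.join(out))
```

Execution trace: 'Z' (try body) → 'K' (inner try body) → 'B' (inner except AttributeError) → 'E' (inner finally) → 'S' (try body, no exception) → 'F' (else) → 'W' (after the try/except). Output: ZKBESFW

Answer: ZKBESFW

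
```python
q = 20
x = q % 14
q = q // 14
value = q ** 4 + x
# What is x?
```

Trace:
`q = 20` → q = 20
`x = q % 14` → x = 6
`q = q // 14` → q = 1
`value = q ** 4 + x` → value = 7
So x = 6

Answer: 6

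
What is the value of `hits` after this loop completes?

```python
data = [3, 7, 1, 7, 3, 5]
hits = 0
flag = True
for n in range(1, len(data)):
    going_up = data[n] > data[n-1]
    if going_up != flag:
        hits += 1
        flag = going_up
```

Count direction changes in [3, 7, 1, 7, 3, 5]
`hits` takes the values: 0 → 1 → 2 → 3 → 4

Answer: 4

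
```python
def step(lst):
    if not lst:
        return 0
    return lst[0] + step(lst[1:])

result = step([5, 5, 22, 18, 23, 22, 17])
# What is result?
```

5 + 5 + 22 + 18 + 23 + 22 + 17 + 0 = 112

Answer: 112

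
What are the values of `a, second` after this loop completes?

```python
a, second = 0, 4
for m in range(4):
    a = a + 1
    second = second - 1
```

a goes 0→4, second goes 4→0
`a, second` takes the values: (0, 4) → (1, 4) → (1, 3) → (2, 3) → (2, 2) → (3, 2) → (3, 1) → (4, 1) → (4, 0)

Answer: 4, 0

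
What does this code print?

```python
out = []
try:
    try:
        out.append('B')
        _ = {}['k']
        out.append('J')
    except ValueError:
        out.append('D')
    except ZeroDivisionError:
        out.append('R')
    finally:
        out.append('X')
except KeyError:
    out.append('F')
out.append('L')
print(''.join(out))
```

Execution trace: 'B' (try body) → 'X' (finally) → 'F' (outer except KeyError) → 'L' (after the try/except). Output: BXFL

Answer: BXFL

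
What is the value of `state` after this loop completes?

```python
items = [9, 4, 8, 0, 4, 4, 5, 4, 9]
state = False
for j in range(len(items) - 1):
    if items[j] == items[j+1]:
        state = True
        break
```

Check consecutive duplicates in [9, 4, 8, 0, 4, 4, 5, 4, 9]
`state` takes the values: False → True

Answer: True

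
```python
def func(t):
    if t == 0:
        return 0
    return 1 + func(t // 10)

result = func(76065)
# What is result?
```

Count of digits of 76065: 5

Answer: 5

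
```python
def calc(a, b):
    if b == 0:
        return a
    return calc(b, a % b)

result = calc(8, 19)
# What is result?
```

calc(8, 19) -> calc(19, 8) -> calc(8, 3) -> calc(3, 2) -> calc(2, 1) -> calc(1, 0) -> 1

Answer: 1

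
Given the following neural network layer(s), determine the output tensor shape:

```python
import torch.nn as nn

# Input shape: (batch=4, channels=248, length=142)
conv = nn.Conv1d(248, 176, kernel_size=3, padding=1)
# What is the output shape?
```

Input: (4, 248, 142) -> Output: (4, 176, 142)

Answer: (4, 176, 142)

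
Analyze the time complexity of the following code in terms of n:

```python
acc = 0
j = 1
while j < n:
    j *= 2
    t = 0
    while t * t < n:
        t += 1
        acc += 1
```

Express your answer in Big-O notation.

Each loop level contributes: log n × √n. Multiplying the contributions gives O(√n log n).

Answer: O(√n log n)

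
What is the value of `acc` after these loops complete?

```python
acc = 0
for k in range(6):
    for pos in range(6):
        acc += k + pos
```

Sum of all k+pos for k,pos in 6x6
`acc` takes the values: 0 → 1 → 3 → 6 → 10 → 15 → 16 → 18 → 21 → 25 → 30 → 36 → 38 → 41 → 45 → 50 → 56 → 63 → 66 → 70 → 75 → 81 → 88 → 96 → 100 → 105 → 111 → 118 → 126 → 135 → 140 → 146 → 153 → 161 → 170 → 180

Answer: 180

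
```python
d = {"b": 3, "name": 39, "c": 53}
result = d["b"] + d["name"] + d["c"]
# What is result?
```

Trace:
`d = {"b": 3, "name": 39, "c": 53}` → d = {'b': 3, 'name': 39, 'c': 53}
`result = d["b"] + d["name"] + d["c"]` → result = 95
So result = 95

Answer: 95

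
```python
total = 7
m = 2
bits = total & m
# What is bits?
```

Trace:
`total = 7` → total = 7
`m = 2` → m = 2
`bits = total & m` → bits = 2
So bits = 2

Answer: 2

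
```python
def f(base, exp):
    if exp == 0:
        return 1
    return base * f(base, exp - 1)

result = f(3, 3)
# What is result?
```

f(3, 3) = 3 * 3 * 3 = 27

Answer: 27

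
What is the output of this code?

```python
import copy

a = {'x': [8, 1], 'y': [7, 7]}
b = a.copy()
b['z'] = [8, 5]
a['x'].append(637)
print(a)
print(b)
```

Key concept: shallow copy of dict with mutable values.
Step by step:
`a = {'x': [8, 1], 'y': [7, 7]}` → a = {'x': [8, 1], 'y': [7, 7]}
`b = a.copy()` → b = {'x': [8, 1], 'y': [7, 7]}
`b['z'] = [8, 5]` → b = {'x': [8, 1], 'y': [7, 7], 'z': [8, 5]}
`a['x'].append(637)` → a = {'x': [8, 1, 637], 'y': [7, 7]}; b = {'x': [8, 1, 637], 'y': [7, 7], 'z': [8, 5]}
`print(a)` → prints {'x': [8, 1, 637], 'y': [7, 7]}
`print(b)` → prints {'x': [8, 1, 637], 'y': [7, 7], 'z': [8, 5]}

Answer:
{'x': [8, 1, 637], 'y': [7, 7]}
{'x': [8, 1, 637], 'y': [7, 7], 'z': [8, 5]}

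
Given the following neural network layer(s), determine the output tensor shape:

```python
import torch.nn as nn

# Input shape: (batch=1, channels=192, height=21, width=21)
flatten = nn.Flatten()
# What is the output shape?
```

Input: (1, 192, 21, 21) -> Output: (1, 84672)

Answer: (1, 84672)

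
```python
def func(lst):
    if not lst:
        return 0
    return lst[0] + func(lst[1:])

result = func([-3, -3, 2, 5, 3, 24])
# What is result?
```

(-3) + (-3) + 2 + 5 + 3 + 24 + 0 = 28

Answer: 28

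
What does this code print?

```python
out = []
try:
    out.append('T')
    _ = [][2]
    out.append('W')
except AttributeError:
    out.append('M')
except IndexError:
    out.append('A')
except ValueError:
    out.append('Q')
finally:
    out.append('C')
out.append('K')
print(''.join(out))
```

Execution trace: 'T' (try body) → 'A' (except IndexError) → 'C' (finally) → 'K' (after the try/except). Output: TACK

Answer: TACK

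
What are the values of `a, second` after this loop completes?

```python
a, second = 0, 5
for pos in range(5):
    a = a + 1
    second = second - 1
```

a goes 0→5, second goes 5→0
`a, second` takes the values: (0, 5) → (1, 5) → (1, 4) → (2, 4) → (2, 3) → (3, 3) → (3, 2) → (4, 2) → (4, 1) → (5, 1) → (5, 0)

Answer: 5, 0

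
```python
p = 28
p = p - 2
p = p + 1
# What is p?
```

Trace:
`p = 28` → p = 28
`p = p - 2` → p = 26
`p = p + 1` → p = 27
So p = 27

Answer: 27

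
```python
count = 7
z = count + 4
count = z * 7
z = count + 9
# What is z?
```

Trace:
`count = 7` → count = 7
`z = count + 4` → z = 11
`count = z * 7` → count = 77
`z = count + 9` → z = 86
So z = 86

Answer: 86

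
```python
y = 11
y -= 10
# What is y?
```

Trace:
`y = 11` → y = 11
`y -= 10` → y = 1
So y = 1

Answer: 1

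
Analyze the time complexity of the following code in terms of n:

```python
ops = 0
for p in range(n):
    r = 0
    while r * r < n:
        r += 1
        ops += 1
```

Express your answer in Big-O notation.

Each loop level contributes: n × √n. Multiplying the contributions gives O(n√n).

Answer: O(n√n)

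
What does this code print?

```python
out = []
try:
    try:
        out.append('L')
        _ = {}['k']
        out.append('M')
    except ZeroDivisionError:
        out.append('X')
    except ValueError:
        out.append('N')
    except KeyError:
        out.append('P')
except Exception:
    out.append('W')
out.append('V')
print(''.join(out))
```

Execution trace: 'L' (inner try body) → 'P' (inner except KeyError) → 'V' (after the try/except). Output: LPV

Answer: LPV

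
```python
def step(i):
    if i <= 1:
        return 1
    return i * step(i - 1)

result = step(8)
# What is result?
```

step(8) = 8 * 7 * 6 * 5 * 4 * 3 * 2 * 1 = 40320

Answer: 40320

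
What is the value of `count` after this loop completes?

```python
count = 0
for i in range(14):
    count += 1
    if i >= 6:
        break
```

Loop breaks when i reaches 6, count is 7
`count` takes the values: 0 → 1 → 2 → 3 → 4 → 5 → 6 → 7

Answer: 7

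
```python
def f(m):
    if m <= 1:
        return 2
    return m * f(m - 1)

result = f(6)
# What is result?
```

f(6) = 6 * 5 * 4 * 3 * 2 * 2 = 1440

Answer: 1440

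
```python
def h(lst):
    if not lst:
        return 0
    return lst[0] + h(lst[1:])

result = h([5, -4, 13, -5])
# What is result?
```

5 + (-4) + 13 + (-5) + 0 = 9

Answer: 9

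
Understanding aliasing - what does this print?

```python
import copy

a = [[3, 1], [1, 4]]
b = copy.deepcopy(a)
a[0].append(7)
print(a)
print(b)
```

Key concept: deep copy is fully independent.
Step by step:
`a = [[3, 1], [1, 4]]` → a = [[3, 1], [1, 4]]
`b = copy.deepcopy(a)` → b = [[3, 1], [1, 4]]
`a[0].append(7)` → a = [[3, 1, 7], [1, 4]]
`print(a)` → prints [[3, 1, 7], [1, 4]]
`print(b)` → prints [[3, 1], [1, 4]]

Answer:
[[3, 1, 7], [1, 4]]
[[3, 1], [1, 4]]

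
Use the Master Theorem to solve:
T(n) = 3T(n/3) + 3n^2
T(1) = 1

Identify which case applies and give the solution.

a=3, b=3, f(n)=3n^2. log_3(3) = 1. Since c=2 > 1 and the regularity condition holds (3(n/3)^2 = (3/3^2)n^2 with 3/3^2 < 1), Case 3 applies: T(n) = Θ(f(n)) = O(n^2).

Answer: O(n^2) - Case 3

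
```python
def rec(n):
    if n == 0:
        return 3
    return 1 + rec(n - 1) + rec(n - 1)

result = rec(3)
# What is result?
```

rec(n) = 1 + 2·rec(n-1), rec(0)=3. Closed form: (3+1)·2^3 - 1 = 31.

Answer: 31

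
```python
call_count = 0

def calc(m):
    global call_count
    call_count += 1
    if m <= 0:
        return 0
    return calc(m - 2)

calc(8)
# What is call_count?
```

Linear recursion stepping by 2: 5 calls from m=8 down to ≤0.

Answer: 5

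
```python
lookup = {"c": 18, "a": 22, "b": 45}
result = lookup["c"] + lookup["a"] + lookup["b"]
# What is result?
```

Trace:
`lookup = {"c": 18, "a": 22, "b": 45}` → lookup = {'c': 18, 'a': 22, 'b': 45}
`result = lookup["c"] + lookup["a"] + lookup["b"]` → result = 85
So result = 85

Answer: 85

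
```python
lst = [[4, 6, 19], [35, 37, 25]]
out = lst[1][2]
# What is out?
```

Trace:
`lst = [[4, 6, 19], [35, 37, 25]]` → lst = [[4, 6, 19], [35, 37, 25]]
`out = lst[1][2]` → out = 25
So out = 25

Answer: 25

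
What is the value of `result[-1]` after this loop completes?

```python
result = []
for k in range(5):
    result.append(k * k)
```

Last element of squares 0 to 4
`result` takes the values: [] → [0] → [0, 1] → [0, 1, 4] → [0, 1, 4, 9] → [0, 1, 4, 9, 16]
So `result[-1]` = 16

Answer: 16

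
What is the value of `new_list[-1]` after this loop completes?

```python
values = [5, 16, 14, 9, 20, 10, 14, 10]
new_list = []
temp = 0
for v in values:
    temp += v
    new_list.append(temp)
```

Cumulative sum ends at 98
`new_list` takes the values: [] → [5] → [5, 21] → [5, 21, 35] → [5, 21, 35, 44] → [5, 21, 35, 44, 64] → [5, 21, 35, 44, 64, 74] → [5, 21, 35, 44, 64, 74, 88] → [5, 21, 35, 44, 64, 74, 88, 98]
So `new_list[-1]` = 98

Answer: 98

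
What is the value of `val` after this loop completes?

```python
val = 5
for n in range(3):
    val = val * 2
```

Multiply by 2, 3 times: 5 * 2^3 = 40
`val` takes the values: 5 → 10 → 20 → 40

Answer: 40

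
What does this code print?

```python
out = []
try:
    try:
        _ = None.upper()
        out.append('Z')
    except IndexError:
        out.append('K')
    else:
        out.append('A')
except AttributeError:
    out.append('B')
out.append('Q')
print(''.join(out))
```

Execution trace: 'B' (outer except AttributeError) → 'Q' (after the try/except). Output: BQ

Answer: BQ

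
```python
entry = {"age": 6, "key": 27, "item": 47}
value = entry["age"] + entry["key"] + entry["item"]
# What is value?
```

Trace:
`entry = {"age": 6, "key": 27, "item": 47}` → entry = {'age': 6, 'key': 27, 'item': 47}
`value = entry["age"] + entry["key"] + entry["item"]` → value = 80
So value = 80

Answer: 80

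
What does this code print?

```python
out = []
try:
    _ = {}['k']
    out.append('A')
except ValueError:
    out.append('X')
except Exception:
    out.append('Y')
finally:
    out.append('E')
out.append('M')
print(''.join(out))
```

Execution trace: 'Y' (except Exception) → 'E' (finally) → 'M' (after the try/except). Output: YEM

Answer: YEM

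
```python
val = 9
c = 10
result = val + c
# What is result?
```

Trace:
`val = 9` → val = 9
`c = 10` → c = 10
`result = val + c` → result = 19
So result = 19

Answer: 19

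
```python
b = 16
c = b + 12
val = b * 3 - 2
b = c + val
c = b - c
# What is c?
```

Trace:
`b = 16` → b = 16
`c = b + 12` → c = 28
`val = b * 3 - 2` → val = 46
`b = c + val` → b = 74
`c = b - c` → c = 46
So c = 46

Answer: 46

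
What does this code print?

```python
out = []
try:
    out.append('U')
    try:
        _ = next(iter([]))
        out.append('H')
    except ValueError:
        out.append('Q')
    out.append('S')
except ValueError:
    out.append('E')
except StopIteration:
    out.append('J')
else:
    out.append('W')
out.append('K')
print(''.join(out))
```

Execution trace: 'U' (try body) → 'J' (except StopIteration) → 'K' (after the try/except). Output: UJK

Answer: UJK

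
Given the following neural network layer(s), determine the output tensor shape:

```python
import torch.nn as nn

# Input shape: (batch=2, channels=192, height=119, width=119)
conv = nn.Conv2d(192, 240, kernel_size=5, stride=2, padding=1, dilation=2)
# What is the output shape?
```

Input: (2, 192, 119, 119) -> Output: (2, 240, 57, 57)

Answer: (2, 240, 57, 57)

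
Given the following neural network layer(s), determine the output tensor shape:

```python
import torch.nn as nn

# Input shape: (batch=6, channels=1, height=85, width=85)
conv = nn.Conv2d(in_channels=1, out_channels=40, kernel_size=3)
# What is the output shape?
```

Input: (6, 1, 85, 85) -> Output: (6, 40, 83, 83)

Answer: (6, 40, 83, 83)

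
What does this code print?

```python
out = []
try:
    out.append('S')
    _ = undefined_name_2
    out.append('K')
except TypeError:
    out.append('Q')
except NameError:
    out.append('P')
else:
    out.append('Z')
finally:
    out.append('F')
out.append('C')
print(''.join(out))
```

Execution trace: 'S' (try body) → 'P' (except NameError) → 'F' (finally) → 'C' (after the try/except). Output: SPFC

Answer: SPFC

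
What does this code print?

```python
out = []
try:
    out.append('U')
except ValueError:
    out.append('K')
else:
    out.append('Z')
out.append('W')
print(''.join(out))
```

Execution trace: 'U' (try body, no exception) → 'Z' (else) → 'W' (after the try/except). Output: UZW

Answer: UZW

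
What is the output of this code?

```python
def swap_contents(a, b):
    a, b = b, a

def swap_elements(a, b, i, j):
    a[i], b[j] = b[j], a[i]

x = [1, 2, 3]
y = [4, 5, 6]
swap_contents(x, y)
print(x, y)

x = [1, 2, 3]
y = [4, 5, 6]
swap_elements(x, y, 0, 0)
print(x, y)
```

Key concept: parameter rebinding vs mutation.
Step by step:
`x = [1, 2, 3]` → x = [1, 2, 3]
`y = [4, 5, 6]` → y = [4, 5, 6]
`swap_contents(x, y)` → no visible change to tracked variables
`print(x, y)` → prints [1, 2, 3] [4, 5, 6]
`x = [1, 2, 3]` → x = [1, 2, 3]
`y = [4, 5, 6]` → y = [4, 5, 6]
`swap_elements(x, y, 0, 0)` → x = [4, 2, 3]; y = [1, 5, 6]
`print(x, y)` → prints [4, 2, 3] [1, 5, 6]

Answer:
[1, 2, 3] [4, 5, 6]
[4, 2, 3] [1, 5, 6]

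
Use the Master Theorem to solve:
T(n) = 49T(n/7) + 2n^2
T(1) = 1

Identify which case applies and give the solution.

a=49, b=7, f(n)=2n^2. log_7(49) = 2. Since c=2 = 2, Case 2 applies: T(n) = Θ(n^log_b(a) · log n) = O(n^2 log n).

Answer: O(n^2 log n) - Case 2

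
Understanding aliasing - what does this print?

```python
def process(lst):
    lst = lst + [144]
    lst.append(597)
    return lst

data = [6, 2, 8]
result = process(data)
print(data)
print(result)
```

Key concept: rebinding parameter vs mutation.
Step by step:
`data = [6, 2, 8]` → data = [6, 2, 8]
`result = process(data)` → result = [6, 2, 8, 144, 597]
`print(data)` → prints [6, 2, 8]
`print(result)` → prints [6, 2, 8, 144, 597]

Answer:
[6, 2, 8]
[6, 2, 8, 144, 597]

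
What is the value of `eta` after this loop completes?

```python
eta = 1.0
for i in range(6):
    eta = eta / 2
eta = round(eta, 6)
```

Halving LR 6 times: 1 / 2^6
`eta` takes the values: 1.0 → 0.5 → 0.25 → 0.125 → 0.0625 → 0.03125 → 0.015625

Answer: 0.015625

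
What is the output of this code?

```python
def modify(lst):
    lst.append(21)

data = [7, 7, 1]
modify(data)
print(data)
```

Key concept: function modifies passed list.
Step by step:
`data = [7, 7, 1]` → data = [7, 7, 1]
`modify(data)` → data = [7, 7, 1, 21]
`print(data)` → prints [7, 7, 1, 21]

Answer: [7, 7, 1, 21]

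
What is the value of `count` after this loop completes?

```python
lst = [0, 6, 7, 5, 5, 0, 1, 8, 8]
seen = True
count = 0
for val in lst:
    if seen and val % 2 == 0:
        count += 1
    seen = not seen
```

Count even values at even positions
`count` takes the values: 0 → 1 → 2

Answer: 2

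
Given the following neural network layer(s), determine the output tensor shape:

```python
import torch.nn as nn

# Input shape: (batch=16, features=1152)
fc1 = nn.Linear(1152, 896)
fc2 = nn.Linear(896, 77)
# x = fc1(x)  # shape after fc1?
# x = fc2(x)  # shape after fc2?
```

Input: (16, 1152) -> after fc1: (16, 896) -> Output: (16, 77)

Answer: (16, 77)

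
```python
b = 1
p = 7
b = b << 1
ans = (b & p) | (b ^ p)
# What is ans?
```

Trace:
`b = 1` → b = 1
`p = 7` → p = 7
`b = b << 1` → b = 2
`ans = (b & p) | (b ^ p)` → ans = 7
So ans = 7

Answer: 7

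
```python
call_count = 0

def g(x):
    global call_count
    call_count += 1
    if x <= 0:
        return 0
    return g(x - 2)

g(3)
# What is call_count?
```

Linear recursion stepping by 2: 3 calls from x=3 down to ≤0.

Answer: 3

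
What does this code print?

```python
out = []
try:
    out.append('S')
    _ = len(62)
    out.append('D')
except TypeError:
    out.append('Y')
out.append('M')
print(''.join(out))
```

Execution trace: 'S' (try body) → 'Y' (except TypeError) → 'M' (after the try/except). Output: SYM

Answer: SYM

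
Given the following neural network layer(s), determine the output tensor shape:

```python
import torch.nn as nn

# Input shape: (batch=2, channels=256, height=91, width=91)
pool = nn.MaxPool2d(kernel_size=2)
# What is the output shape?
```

Input: (2, 256, 91, 91) -> Output: (2, 256, 45, 45)

Answer: (2, 256, 45, 45)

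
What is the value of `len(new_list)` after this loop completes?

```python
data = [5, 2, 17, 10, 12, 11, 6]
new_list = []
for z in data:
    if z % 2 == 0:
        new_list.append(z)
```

Count even numbers in [5, 2, 17, 10, 12, 11, 6]
`new_list` takes the values: [] → [2] → [2, 10] → [2, 10, 12] → [2, 10, 12, 6]
So `len(new_list)` = 4

Answer: 4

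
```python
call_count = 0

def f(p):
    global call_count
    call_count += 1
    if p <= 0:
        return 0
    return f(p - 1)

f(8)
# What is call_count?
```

Linear recursion stepping by 1: 9 calls from p=8 down to ≤0.

Answer: 9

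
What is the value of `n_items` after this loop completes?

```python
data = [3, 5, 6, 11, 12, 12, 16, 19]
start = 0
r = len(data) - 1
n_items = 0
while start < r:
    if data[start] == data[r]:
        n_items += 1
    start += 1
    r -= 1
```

Count matching pairs from ends
`n_items` takes the values: 0

Answer: 0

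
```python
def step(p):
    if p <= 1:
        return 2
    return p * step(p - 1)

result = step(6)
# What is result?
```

step(6) = 6 * 5 * 4 * 3 * 2 * 2 = 1440

Answer: 1440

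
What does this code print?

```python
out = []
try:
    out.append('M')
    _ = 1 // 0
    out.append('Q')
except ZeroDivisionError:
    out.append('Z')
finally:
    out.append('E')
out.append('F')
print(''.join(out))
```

Execution trace: 'M' (try body) → 'Z' (except ZeroDivisionError) → 'E' (finally) → 'F' (after the try/except). Output: MZEF

Answer: MZEF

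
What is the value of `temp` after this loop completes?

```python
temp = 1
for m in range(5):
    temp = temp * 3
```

Multiply by 3, 5 times: 1 * 3^5 = 243
`temp` takes the values: 1 → 3 → 9 → 27 → 81 → 243

Answer: 243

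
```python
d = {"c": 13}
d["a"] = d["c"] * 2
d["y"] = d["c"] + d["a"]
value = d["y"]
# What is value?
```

Trace:
`d = {"c": 13}` → d = {'c': 13}
`d["a"] = d["c"] * 2` → d = {'c': 13, 'a': 26}
`d["y"] = d["c"] + d["a"]` → d = {'c': 13, 'a': 26, 'y': 39}
`value = d["y"]` → value = 39
So value = 39

Answer: 39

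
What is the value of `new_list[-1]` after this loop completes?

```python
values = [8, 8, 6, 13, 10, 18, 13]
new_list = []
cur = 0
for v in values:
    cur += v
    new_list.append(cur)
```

Cumulative sum ends at 76
`new_list` takes the values: [] → [8] → [8, 16] → [8, 16, 22] → [8, 16, 22, 35] → [8, 16, 22, 35, 45] → [8, 16, 22, 35, 45, 63] → [8, 16, 22, 35, 45, 63, 76]
So `new_list[-1]` = 76

Answer: 76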